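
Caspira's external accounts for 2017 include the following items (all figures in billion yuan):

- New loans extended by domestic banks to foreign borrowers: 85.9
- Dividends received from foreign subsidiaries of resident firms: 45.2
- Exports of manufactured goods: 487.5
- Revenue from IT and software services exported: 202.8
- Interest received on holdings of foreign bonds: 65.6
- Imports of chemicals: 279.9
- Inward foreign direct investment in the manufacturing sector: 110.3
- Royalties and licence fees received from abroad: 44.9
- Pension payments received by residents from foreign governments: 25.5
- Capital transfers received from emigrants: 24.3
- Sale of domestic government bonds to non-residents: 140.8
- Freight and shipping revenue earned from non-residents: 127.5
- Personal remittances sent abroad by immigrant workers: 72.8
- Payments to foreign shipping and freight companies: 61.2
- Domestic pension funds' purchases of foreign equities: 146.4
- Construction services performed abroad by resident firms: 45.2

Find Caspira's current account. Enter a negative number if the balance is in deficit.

Goods: 487.5 - 279.9 = 207.6
Services: 202.8 + 45.2 + 127.5 + 44.9 - 61.2 = 359.2
Primary income: 65.6 + 45.2 = 110.8
Secondary income: -72.8 + 25.5 = -47.3
Current account = 207.6 + 359.2 + 110.8 + (-47.3) = 630.3
(Excluded from the current account — financial account: new loans extended by domestic banks to foreign borrowers 85.9, inward foreign direct investment in the manufacturing sector 110.3, sale of domestic government bonds to non-residents 140.8, domestic pension funds' purchases of foreign equities 146.4; capital account: capital transfers received from emigrants 24.3.)

630.3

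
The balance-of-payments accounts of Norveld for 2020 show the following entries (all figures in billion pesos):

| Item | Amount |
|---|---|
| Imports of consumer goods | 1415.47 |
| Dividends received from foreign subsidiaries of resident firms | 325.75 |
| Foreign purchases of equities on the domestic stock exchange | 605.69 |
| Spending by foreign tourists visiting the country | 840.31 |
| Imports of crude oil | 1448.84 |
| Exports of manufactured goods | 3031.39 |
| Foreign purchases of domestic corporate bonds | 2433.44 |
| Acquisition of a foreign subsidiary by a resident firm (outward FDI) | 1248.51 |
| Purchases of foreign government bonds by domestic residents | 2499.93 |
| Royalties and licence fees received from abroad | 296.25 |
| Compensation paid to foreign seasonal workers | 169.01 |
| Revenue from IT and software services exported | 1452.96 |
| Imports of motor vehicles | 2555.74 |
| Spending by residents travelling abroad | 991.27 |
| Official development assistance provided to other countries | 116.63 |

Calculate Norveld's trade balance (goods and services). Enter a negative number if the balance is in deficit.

-790.41

Goods: 3031.39 - 2555.74 - 1448.84 - 1415.47 = -2388.66
Services: 1452.96 - 991.27 + 840.31 + 296.25 = 1598.25
Trade balance = -2388.66 + 1598.25 = -790.41
(Excluded from the trade balance — primary income: dividends received from foreign subsidiaries of resident firms 325.75, compensation paid to foreign seasonal workers 169.01; financial account: foreign purchases of equities on the domestic stock exchange 605.69, foreign purchases of domestic corporate bonds 2433.44, acquisition of a foreign subsidiary by a resident firm (outward FDI) 1248.51, purchases of foreign government bonds by domestic residents 2499.93; secondary income: official development assistance provided to other countries 116.63.)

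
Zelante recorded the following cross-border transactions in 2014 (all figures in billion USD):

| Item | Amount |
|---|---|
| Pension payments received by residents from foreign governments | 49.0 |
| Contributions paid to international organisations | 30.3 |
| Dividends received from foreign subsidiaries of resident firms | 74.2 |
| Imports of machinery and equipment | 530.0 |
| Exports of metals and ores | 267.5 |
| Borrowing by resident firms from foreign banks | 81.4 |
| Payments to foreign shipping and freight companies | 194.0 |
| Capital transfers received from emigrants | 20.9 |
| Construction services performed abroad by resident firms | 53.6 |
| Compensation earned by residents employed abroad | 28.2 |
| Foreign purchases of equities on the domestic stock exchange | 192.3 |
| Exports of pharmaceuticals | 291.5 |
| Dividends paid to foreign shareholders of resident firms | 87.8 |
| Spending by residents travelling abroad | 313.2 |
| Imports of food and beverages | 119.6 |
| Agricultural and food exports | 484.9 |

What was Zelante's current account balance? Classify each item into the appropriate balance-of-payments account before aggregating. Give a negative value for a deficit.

Goods: 291.5 - 119.6 - 530.0 + 267.5 + 484.9 = 394.3
Services: -194.0 + 53.6 - 313.2 = -453.6
Primary income: 28.2 + 74.2 - 87.8 = 14.6
Secondary income: -30.3 + 49.0 = 18.7
Current account = 394.3 + (-453.6) + 14.6 + 18.7 = -26.0
(Excluded from the current account — financial account: borrowing by resident firms from foreign banks 81.4, foreign purchases of equities on the domestic stock exchange 192.3; capital account: capital transfers received from emigrants 20.9.)

-26.0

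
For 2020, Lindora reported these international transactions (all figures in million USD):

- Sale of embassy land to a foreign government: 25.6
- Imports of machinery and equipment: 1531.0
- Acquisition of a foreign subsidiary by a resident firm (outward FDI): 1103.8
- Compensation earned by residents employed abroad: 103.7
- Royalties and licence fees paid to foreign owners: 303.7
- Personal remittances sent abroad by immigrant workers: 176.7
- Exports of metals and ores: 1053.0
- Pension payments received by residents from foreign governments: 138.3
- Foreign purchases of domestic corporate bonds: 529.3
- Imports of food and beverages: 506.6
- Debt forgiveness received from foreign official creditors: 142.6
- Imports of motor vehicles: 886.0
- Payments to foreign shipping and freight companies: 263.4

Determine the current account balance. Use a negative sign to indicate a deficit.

Goods: -506.6 - 1531.0 + 1053.0 - 886.0 = -1870.6
Services: -263.4 - 303.7 = -567.1
Primary income: 103.7
Secondary income: -176.7 + 138.3 = -38.4
Current account = (-1870.6) + (-567.1) + 103.7 + (-38.4) = -2372.4
(Excluded from the current account — capital account: sale of embassy land to a foreign government 25.6, debt forgiveness received from foreign official creditors 142.6; financial account: acquisition of a foreign subsidiary by a resident firm (outward FDI) 1103.8, foreign purchases of domestic corporate bonds 529.3.)

-2372.4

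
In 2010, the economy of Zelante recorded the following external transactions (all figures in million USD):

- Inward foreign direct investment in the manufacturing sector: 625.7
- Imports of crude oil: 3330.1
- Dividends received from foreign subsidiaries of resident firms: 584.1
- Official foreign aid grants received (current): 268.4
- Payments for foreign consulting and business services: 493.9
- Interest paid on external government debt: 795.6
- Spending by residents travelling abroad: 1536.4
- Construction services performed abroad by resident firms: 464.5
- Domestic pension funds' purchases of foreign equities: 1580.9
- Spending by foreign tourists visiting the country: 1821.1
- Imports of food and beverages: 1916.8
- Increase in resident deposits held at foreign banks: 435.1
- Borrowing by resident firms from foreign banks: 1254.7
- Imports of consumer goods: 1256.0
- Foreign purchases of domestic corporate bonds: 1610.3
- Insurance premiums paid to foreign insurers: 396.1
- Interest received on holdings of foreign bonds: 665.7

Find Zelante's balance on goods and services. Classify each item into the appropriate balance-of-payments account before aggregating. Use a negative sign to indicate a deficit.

-6643.7

Goods: -3330.1 - 1256.0 - 1916.8 = -6502.9
Services: -1536.4 - 493.9 + 1821.1 + 464.5 - 396.1 = -140.8
Trade balance = -6502.9 + (-140.8) = -6643.7
(Excluded from the trade balance — financial account: inward foreign direct investment in the manufacturing sector 625.7, domestic pension funds' purchases of foreign equities 1580.9, increase in resident deposits held at foreign banks 435.1, borrowing by resident firms from foreign banks 1254.7, foreign purchases of domestic corporate bonds 1610.3; primary income: dividends received from foreign subsidiaries of resident firms 584.1, interest paid on external government debt 795.6, interest received on holdings of foreign bonds 665.7; secondary income: official foreign aid grants received (current) 268.4.)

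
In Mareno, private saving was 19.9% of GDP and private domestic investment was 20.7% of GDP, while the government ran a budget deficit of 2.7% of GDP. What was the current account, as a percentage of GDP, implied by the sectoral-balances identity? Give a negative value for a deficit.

By the sectoral-balances identity, CA = (S_private - I) + (T - G).
Private balance = 19.9 - 20.7 = -0.8
Government balance (T - G) = -2.7
CA = -0.8 + (-2.7) = -3.5

-3.5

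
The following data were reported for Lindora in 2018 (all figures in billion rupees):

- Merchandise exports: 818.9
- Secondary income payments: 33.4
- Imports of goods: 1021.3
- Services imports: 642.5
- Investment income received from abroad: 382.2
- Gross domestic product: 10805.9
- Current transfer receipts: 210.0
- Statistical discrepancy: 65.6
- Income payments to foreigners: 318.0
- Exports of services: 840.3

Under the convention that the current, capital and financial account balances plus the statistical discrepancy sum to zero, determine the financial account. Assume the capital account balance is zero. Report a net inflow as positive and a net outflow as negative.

-301.8

Goods balance = 818.9 - 1021.3 = -202.4
Services balance = 840.3 - 642.5 = 197.8
Trade balance (goods + services) = -202.4 + 197.8 = -4.6
Net primary income = 382.2 - 318.0 = 64.2
Net secondary income = 210.0 - 33.4 = 176.6
Current account = -4.6 + 64.2 + 176.6 = 236.2
Financial account = -(236.2 + 65.6) = -301.8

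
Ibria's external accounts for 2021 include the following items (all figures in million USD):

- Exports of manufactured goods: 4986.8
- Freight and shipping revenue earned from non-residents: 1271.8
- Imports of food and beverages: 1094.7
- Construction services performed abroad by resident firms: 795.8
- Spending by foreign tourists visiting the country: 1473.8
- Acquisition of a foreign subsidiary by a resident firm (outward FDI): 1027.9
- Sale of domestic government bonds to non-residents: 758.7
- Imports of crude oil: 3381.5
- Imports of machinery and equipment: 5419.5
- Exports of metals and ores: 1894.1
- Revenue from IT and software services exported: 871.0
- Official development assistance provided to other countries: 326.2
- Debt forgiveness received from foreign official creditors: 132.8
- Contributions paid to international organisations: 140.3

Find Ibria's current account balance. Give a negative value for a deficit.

931.1

Goods: -5419.5 - 3381.5 - 1094.7 + 1894.1 + 4986.8 = -3014.8
Services: 871.0 + 795.8 + 1473.8 + 1271.8 = 4412.4
Secondary income: -326.2 - 140.3 = -466.5
Current account = (-3014.8) + 4412.4 + (-466.5) = 931.1
(Excluded from the current account — financial account: acquisition of a foreign subsidiary by a resident firm (outward FDI) 1027.9, sale of domestic government bonds to non-residents 758.7; capital account: debt forgiveness received from foreign official creditors 132.8.)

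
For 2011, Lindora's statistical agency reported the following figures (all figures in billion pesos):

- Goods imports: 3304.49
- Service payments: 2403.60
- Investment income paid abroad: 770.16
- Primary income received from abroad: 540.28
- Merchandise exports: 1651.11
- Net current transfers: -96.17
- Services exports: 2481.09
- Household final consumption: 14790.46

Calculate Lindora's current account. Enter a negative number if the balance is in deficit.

-1901.94

Goods balance = 1651.11 - 3304.49 = -1653.38
Services balance = 2481.09 - 2403.60 = 77.49
Trade balance (goods + services) = -1653.38 + 77.49 = -1575.89
Net primary income = 540.28 - 770.16 = -229.88
Net secondary income = -96.17
Current account = -1575.89 + (-229.88) + (-96.17) = -1901.94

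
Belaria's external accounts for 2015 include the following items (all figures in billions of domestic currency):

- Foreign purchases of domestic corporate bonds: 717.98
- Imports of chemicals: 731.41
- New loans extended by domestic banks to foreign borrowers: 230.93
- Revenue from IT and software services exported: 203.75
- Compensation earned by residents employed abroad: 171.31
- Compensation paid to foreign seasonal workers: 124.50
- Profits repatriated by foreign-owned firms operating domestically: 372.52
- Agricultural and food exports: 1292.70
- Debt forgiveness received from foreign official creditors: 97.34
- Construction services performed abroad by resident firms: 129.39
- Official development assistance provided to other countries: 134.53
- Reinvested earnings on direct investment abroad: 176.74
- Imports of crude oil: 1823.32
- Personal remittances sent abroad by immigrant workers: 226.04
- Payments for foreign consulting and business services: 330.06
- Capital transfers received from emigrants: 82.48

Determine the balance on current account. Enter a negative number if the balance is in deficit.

Goods: -1823.32 - 731.41 + 1292.70 = -1262.03
Services: -330.06 + 129.39 + 203.75 = 3.08
Primary income: -124.50 - 372.52 + 171.31 + 176.74 = -148.97
Secondary income: -226.04 - 134.53 = -360.57
Current account = (-1262.03) + 3.08 + (-148.97) + (-360.57) = -1768.49
(Excluded from the current account — financial account: foreign purchases of domestic corporate bonds 717.98, new loans extended by domestic banks to foreign borrowers 230.93; capital account: debt forgiveness received from foreign official creditors 97.34, capital transfers received from emigrants 82.48.)

-1768.49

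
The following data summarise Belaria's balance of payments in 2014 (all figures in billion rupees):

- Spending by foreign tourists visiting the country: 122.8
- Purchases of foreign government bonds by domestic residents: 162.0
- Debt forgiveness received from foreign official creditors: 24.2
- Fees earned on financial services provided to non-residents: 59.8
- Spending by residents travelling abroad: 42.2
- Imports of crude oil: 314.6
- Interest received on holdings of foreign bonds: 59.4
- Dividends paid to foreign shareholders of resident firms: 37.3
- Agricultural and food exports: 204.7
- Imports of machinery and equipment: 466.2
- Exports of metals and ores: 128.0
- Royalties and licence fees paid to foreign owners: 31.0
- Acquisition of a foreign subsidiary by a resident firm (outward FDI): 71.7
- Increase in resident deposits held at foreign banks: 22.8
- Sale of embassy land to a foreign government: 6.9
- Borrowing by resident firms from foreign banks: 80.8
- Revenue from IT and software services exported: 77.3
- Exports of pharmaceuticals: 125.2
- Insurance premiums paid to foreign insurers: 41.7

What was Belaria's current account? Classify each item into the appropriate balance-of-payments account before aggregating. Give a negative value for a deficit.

-155.8

Goods: 125.2 - 314.6 - 466.2 + 204.7 + 128.0 = -322.9
Services: -31.0 + 122.8 + 59.8 + 77.3 - 42.2 - 41.7 = 145.0
Primary income: 59.4 - 37.3 = 22.1
Current account = (-322.9) + 145.0 + 22.1 = -155.8
(Excluded from the current account — financial account: purchases of foreign government bonds by domestic residents 162.0, acquisition of a foreign subsidiary by a resident firm (outward FDI) 71.7, increase in resident deposits held at foreign banks 22.8, borrowing by resident firms from foreign banks 80.8; capital account: debt forgiveness received from foreign official creditors 24.2, sale of embassy land to a foreign government 6.9.)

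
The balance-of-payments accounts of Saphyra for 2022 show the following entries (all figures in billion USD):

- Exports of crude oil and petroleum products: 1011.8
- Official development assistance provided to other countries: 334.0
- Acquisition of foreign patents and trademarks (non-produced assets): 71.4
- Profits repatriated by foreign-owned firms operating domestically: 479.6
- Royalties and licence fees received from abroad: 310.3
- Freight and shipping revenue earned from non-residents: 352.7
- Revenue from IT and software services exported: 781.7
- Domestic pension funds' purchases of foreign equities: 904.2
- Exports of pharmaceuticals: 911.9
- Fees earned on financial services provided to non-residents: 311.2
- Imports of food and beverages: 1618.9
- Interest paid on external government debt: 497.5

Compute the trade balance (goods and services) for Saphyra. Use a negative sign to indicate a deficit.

Goods: 911.9 - 1618.9 + 1011.8 = 304.8
Services: 311.2 + 781.7 + 310.3 + 352.7 = 1755.9
Trade balance = 304.8 + 1755.9 = 2060.7
(Excluded from the trade balance — secondary income: official development assistance provided to other countries 334.0; capital account: acquisition of foreign patents and trademarks (non-produced assets) 71.4; primary income: profits repatriated by foreign-owned firms operating domestically 479.6, interest paid on external government debt 497.5; financial account: domestic pension funds' purchases of foreign equities 904.2.)

2060.7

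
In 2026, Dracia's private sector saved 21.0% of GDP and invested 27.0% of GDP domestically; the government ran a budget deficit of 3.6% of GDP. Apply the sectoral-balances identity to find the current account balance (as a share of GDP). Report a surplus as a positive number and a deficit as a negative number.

By the sectoral-balances identity, CA = (S_private - I) + (T - G).
Private balance = 21.0 - 27.0 = -6.0
Government balance (T - G) = -3.6
CA = -6.0 + (-3.6) = -9.6

-9.6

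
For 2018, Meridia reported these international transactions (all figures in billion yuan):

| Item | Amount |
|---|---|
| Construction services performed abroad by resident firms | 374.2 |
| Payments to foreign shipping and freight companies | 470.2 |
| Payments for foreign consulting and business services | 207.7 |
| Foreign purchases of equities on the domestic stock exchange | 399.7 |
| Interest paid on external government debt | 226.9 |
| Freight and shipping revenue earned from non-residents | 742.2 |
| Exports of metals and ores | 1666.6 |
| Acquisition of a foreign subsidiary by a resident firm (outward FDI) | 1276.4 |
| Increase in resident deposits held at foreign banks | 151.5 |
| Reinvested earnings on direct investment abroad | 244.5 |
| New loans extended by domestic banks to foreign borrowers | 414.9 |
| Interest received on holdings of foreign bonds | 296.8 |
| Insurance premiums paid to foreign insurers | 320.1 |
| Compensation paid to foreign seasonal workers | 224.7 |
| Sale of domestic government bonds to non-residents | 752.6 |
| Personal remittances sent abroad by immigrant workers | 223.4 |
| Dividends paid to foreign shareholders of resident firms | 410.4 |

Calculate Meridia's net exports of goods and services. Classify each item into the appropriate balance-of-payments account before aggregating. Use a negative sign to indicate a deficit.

Goods: 1666.6
Services: 374.2 - 207.7 - 470.2 + 742.2 - 320.1 = 118.4
Trade balance = 1666.6 + 118.4 = 1785.0
(Excluded from the trade balance — financial account: foreign purchases of equities on the domestic stock exchange 399.7, acquisition of a foreign subsidiary by a resident firm (outward FDI) 1276.4, increase in resident deposits held at foreign banks 151.5, new loans extended by domestic banks to foreign borrowers 414.9, sale of domestic government bonds to non-residents 752.6; primary income: interest paid on external government debt 226.9, reinvested earnings on direct investment abroad 244.5, interest received on holdings of foreign bonds 296.8, compensation paid to foreign seasonal workers 224.7, dividends paid to foreign shareholders of resident firms 410.4; secondary income: personal remittances sent abroad by immigrant workers 223.4.)

1785.0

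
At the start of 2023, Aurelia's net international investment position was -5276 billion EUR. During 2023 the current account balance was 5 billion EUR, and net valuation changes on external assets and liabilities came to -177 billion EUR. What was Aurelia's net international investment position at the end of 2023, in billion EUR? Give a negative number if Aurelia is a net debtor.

-5448

Change in NIIP = current account + net valuation change = 5 + (-177) = -172
End-of-year NIIP = -5276 + (-172) = -5448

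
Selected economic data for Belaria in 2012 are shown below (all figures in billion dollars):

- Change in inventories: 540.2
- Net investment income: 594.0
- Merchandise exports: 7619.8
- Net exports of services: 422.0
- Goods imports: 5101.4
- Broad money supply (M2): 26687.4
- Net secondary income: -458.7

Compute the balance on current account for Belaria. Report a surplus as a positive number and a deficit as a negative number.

Goods balance = 7619.8 - 5101.4 = 2518.4
Services balance = 422.0
Trade balance (goods + services) = 2518.4 + 422.0 = 2940.4
Net primary income = 594.0
Net secondary income = -458.7
Current account = 2940.4 + 594.0 + (-458.7) = 3075.7

3075.7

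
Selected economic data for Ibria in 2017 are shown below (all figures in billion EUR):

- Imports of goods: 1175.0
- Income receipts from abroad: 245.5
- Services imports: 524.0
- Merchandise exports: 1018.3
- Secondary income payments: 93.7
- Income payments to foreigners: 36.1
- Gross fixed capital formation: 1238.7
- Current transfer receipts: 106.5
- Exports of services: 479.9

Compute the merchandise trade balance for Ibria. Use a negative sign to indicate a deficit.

-156.7

Goods balance = 1018.3 - 1175.0 = -156.7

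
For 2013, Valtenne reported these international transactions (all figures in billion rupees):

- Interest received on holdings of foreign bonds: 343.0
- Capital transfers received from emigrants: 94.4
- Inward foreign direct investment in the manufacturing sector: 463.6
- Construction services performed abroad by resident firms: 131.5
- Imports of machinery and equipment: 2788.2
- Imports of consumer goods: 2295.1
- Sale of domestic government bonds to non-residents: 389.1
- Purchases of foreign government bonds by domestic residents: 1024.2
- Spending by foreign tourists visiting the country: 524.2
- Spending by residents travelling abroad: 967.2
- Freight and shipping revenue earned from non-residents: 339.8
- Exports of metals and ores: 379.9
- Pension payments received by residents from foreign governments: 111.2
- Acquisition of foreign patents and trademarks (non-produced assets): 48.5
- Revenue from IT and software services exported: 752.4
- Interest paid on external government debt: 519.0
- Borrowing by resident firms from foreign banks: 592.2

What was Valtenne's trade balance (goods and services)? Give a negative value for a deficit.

Goods: 379.9 - 2295.1 - 2788.2 = -4703.4
Services: 131.5 - 967.2 + 339.8 + 524.2 + 752.4 = 780.7
Trade balance = -4703.4 + 780.7 = -3922.7
(Excluded from the trade balance — primary income: interest received on holdings of foreign bonds 343.0, interest paid on external government debt 519.0; capital account: capital transfers received from emigrants 94.4, acquisition of foreign patents and trademarks (non-produced assets) 48.5; financial account: inward foreign direct investment in the manufacturing sector 463.6, sale of domestic government bonds to non-residents 389.1, purchases of foreign government bonds by domestic residents 1024.2, borrowing by resident firms from foreign banks 592.2; secondary income: pension payments received by residents from foreign governments 111.2.)

-3922.7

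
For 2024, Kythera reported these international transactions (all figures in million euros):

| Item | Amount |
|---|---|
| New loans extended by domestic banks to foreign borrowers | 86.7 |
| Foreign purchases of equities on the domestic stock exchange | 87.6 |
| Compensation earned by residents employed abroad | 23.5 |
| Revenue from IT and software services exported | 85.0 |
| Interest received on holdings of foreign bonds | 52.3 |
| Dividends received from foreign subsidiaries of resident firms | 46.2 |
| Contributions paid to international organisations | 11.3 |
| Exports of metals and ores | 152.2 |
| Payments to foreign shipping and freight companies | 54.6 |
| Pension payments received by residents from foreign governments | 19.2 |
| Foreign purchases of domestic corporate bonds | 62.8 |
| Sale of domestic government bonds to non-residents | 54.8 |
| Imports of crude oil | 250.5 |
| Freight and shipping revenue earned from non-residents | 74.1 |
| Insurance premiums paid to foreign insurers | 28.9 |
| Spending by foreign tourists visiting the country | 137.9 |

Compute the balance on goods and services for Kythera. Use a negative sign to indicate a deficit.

115.2

Goods: 152.2 - 250.5 = -98.3
Services: 85.0 + 74.1 - 54.6 + 137.9 - 28.9 = 213.5
Trade balance = -98.3 + 213.5 = 115.2
(Excluded from the trade balance — financial account: new loans extended by domestic banks to foreign borrowers 86.7, foreign purchases of equities on the domestic stock exchange 87.6, foreign purchases of domestic corporate bonds 62.8, sale of domestic government bonds to non-residents 54.8; primary income: compensation earned by residents employed abroad 23.5, interest received on holdings of foreign bonds 52.3, dividends received from foreign subsidiaries of resident firms 46.2; secondary income: contributions paid to international organisations 11.3, pension payments received by residents from foreign governments 19.2.)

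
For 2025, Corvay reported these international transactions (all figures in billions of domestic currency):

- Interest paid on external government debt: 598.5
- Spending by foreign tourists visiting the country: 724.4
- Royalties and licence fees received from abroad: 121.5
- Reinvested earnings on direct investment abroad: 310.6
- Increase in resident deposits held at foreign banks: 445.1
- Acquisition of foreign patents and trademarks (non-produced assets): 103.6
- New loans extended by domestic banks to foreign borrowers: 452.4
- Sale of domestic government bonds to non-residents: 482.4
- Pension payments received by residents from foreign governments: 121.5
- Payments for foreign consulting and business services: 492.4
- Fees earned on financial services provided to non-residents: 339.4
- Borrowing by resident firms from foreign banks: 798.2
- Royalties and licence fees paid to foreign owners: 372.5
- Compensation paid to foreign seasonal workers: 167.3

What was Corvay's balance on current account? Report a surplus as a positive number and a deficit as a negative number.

Services: 121.5 - 492.4 + 339.4 + 724.4 - 372.5 = 320.4
Primary income: -598.5 - 167.3 + 310.6 = -455.2
Secondary income: 121.5
Current account = 320.4 + (-455.2) + 121.5 = -13.3
(Excluded from the current account — financial account: increase in resident deposits held at foreign banks 445.1, new loans extended by domestic banks to foreign borrowers 452.4, sale of domestic government bonds to non-residents 482.4, borrowing by resident firms from foreign banks 798.2; capital account: acquisition of foreign patents and trademarks (non-produced assets) 103.6.)

-13.3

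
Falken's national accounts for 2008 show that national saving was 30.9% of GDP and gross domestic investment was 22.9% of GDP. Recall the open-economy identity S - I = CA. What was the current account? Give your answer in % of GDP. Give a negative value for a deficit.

8.0

S - I = CA (net lending to the rest of the world).
CA = S - I = 30.9 - 22.9 = 8.0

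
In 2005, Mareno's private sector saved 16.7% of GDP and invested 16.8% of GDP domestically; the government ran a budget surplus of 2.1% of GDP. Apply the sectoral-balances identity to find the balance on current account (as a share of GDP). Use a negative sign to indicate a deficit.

By the sectoral-balances identity, CA = (S_private - I) + (T - G).
Private balance = 16.7 - 16.8 = -0.1
Government balance (T - G) = 2.1
CA = -0.1 + 2.1 = 2.0

2.0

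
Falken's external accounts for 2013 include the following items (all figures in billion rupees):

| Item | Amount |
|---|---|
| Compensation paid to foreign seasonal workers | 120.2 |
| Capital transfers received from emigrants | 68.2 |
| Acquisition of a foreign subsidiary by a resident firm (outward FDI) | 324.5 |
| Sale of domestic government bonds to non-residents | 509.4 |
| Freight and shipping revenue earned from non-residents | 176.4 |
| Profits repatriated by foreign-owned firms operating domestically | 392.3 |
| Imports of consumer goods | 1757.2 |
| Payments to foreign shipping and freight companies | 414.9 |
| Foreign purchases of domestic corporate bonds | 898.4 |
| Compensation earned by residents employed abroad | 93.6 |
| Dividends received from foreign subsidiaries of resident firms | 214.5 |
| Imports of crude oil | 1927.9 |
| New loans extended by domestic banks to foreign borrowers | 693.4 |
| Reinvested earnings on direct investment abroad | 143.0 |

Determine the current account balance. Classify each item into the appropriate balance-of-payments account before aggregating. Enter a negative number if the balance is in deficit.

-3985.0

Goods: -1757.2 - 1927.9 = -3685.1
Services: -414.9 + 176.4 = -238.5
Primary income: -392.3 + 214.5 - 120.2 + 93.6 + 143.0 = -61.4
Current account = (-3685.1) + (-238.5) + (-61.4) = -3985.0
(Excluded from the current account — capital account: capital transfers received from emigrants 68.2; financial account: acquisition of a foreign subsidiary by a resident firm (outward FDI) 324.5, sale of domestic government bonds to non-residents 509.4, foreign purchases of domestic corporate bonds 898.4, new loans extended by domestic banks to foreign borrowers 693.4.)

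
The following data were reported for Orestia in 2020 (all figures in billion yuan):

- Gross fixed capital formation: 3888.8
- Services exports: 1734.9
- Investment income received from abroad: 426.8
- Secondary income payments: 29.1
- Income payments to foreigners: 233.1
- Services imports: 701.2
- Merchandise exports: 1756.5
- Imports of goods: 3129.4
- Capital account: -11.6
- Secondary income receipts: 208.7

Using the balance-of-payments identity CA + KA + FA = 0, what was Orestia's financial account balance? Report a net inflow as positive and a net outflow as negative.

-22.5

Goods balance = 1756.5 - 3129.4 = -1372.9
Services balance = 1734.9 - 701.2 = 1033.7
Trade balance (goods + services) = -1372.9 + 1033.7 = -339.2
Net primary income = 426.8 - 233.1 = 193.7
Net secondary income = 208.7 - 29.1 = 179.6
Current account = -339.2 + 193.7 + 179.6 = 34.1
Financial account = -(34.1 + (-11.6)) = -22.5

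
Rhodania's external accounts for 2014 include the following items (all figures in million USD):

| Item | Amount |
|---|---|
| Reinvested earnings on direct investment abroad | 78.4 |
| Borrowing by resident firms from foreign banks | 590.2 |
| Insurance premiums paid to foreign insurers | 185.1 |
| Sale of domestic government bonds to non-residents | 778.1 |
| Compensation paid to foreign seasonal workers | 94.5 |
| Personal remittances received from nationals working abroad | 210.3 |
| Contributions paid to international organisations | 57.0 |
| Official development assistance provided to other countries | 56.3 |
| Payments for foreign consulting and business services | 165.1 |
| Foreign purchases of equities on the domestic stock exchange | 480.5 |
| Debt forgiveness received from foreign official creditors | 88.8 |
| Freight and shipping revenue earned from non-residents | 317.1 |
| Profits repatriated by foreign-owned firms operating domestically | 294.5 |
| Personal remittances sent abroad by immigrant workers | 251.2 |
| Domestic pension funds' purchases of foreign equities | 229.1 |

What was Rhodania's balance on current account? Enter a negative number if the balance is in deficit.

-497.9

Services: -185.1 + 317.1 - 165.1 = -33.1
Primary income: -94.5 + 78.4 - 294.5 = -310.6
Secondary income: -57.0 + 210.3 - 56.3 - 251.2 = -154.2
Current account = (-33.1) + (-310.6) + (-154.2) = -497.9
(Excluded from the current account — financial account: borrowing by resident firms from foreign banks 590.2, sale of domestic government bonds to non-residents 778.1, foreign purchases of equities on the domestic stock exchange 480.5, domestic pension funds' purchases of foreign equities 229.1; capital account: debt forgiveness received from foreign official creditors 88.8.)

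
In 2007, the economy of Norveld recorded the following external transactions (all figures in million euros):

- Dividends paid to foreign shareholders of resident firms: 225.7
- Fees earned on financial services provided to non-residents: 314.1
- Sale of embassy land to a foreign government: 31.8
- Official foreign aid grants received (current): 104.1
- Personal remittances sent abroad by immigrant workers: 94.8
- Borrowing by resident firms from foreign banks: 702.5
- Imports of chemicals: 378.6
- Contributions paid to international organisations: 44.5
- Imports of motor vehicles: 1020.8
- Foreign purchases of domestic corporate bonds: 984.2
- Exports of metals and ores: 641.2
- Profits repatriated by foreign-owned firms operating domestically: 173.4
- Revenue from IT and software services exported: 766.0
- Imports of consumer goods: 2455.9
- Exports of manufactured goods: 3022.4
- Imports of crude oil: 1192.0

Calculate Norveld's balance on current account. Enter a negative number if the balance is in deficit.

Goods: 641.2 - 2455.9 - 1020.8 - 378.6 - 1192.0 + 3022.4 = -1383.7
Services: 314.1 + 766.0 = 1080.1
Primary income: -225.7 - 173.4 = -399.1
Secondary income: -94.8 - 44.5 + 104.1 = -35.2
Current account = (-1383.7) + 1080.1 + (-399.1) + (-35.2) = -737.9
(Excluded from the current account — capital account: sale of embassy land to a foreign government 31.8; financial account: borrowing by resident firms from foreign banks 702.5, foreign purchases of domestic corporate bonds 984.2.)

-737.9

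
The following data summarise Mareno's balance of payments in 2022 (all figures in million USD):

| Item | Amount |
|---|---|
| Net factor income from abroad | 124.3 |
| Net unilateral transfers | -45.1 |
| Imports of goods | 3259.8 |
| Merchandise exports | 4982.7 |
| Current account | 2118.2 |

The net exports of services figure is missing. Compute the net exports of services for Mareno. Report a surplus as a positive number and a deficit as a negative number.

Current account = goods balance + services balance + net primary income + net secondary income
Sum of the known components = 1802.1
Net exports of services = CA - (known components) = 2118.2 - 1802.1 = 316.1

316.1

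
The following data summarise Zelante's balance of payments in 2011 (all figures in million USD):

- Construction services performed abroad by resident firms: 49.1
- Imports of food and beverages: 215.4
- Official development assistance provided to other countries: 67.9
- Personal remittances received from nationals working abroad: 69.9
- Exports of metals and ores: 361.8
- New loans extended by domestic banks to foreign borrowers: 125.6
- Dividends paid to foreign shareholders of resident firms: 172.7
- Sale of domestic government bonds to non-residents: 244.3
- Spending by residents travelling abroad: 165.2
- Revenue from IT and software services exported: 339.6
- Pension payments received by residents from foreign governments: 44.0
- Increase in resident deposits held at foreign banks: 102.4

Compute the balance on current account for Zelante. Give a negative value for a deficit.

243.2

Goods: 361.8 - 215.4 = 146.4
Services: -165.2 + 49.1 + 339.6 = 223.5
Primary income: -172.7
Secondary income: -67.9 + 44.0 + 69.9 = 46.0
Current account = 146.4 + 223.5 + (-172.7) + 46.0 = 243.2
(Excluded from the current account — financial account: new loans extended by domestic banks to foreign borrowers 125.6, sale of domestic government bonds to non-residents 244.3, increase in resident deposits held at foreign banks 102.4.)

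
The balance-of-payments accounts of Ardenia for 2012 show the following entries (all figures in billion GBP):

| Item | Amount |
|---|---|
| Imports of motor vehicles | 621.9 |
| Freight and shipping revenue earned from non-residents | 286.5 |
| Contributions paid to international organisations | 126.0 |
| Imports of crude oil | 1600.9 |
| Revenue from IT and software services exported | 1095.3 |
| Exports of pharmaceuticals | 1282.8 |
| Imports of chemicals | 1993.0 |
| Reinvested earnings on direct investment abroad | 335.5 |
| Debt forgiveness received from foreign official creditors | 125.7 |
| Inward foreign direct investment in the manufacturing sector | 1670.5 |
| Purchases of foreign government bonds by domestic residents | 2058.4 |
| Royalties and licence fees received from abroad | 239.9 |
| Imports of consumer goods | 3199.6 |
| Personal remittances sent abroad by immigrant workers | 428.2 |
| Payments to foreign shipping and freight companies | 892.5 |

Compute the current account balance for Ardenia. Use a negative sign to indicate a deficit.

-5622.1

Goods: -1600.9 - 3199.6 + 1282.8 - 1993.0 - 621.9 = -6132.6
Services: 239.9 + 1095.3 - 892.5 + 286.5 = 729.2
Primary income: 335.5
Secondary income: -428.2 - 126.0 = -554.2
Current account = (-6132.6) + 729.2 + 335.5 + (-554.2) = -5622.1
(Excluded from the current account — capital account: debt forgiveness received from foreign official creditors 125.7; financial account: inward foreign direct investment in the manufacturing sector 1670.5, purchases of foreign government bonds by domestic residents 2058.4.)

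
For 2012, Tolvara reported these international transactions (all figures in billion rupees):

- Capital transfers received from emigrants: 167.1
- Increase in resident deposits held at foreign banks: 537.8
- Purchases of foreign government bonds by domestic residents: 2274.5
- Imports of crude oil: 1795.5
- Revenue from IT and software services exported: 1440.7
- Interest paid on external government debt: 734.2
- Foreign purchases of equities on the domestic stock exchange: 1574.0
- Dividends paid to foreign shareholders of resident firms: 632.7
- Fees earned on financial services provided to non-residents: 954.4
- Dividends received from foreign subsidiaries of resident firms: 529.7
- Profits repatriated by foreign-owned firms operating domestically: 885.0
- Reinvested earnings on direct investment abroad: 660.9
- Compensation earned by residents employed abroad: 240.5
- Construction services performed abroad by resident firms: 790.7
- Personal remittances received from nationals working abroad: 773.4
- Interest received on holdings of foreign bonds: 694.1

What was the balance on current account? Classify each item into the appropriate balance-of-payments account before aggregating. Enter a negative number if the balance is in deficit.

2037.0

Goods: -1795.5
Services: 954.4 + 790.7 + 1440.7 = 3185.8
Primary income: 694.1 + 529.7 + 240.5 + 660.9 - 734.2 - 632.7 - 885.0 = -126.7
Secondary income: 773.4
Current account = (-1795.5) + 3185.8 + (-126.7) + 773.4 = 2037.0
(Excluded from the current account — capital account: capital transfers received from emigrants 167.1; financial account: increase in resident deposits held at foreign banks 537.8, purchases of foreign government bonds by domestic residents 2274.5, foreign purchases of equities on the domestic stock exchange 1574.0.)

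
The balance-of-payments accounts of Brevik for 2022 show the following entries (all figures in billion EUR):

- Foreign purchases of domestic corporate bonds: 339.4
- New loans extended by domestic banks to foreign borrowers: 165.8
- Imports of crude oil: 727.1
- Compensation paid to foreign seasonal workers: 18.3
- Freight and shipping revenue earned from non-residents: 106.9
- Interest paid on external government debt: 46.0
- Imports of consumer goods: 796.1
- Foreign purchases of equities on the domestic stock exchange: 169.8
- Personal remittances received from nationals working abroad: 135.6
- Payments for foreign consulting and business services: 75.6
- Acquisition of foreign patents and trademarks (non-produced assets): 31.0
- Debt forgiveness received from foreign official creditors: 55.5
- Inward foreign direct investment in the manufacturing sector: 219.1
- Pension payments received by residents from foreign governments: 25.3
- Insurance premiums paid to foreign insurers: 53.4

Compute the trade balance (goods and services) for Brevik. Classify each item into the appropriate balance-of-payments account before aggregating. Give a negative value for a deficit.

Goods: -796.1 - 727.1 = -1523.2
Services: 106.9 - 75.6 - 53.4 = -22.1
Trade balance = -1523.2 + (-22.1) = -1545.3
(Excluded from the trade balance — financial account: foreign purchases of domestic corporate bonds 339.4, new loans extended by domestic banks to foreign borrowers 165.8, foreign purchases of equities on the domestic stock exchange 169.8, inward foreign direct investment in the manufacturing sector 219.1; primary income: compensation paid to foreign seasonal workers 18.3, interest paid on external government debt 46.0; secondary income: personal remittances received from nationals working abroad 135.6, pension payments received by residents from foreign governments 25.3; capital account: acquisition of foreign patents and trademarks (non-produced assets) 31.0, debt forgiveness received from foreign official creditors 55.5.)

-1545.3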